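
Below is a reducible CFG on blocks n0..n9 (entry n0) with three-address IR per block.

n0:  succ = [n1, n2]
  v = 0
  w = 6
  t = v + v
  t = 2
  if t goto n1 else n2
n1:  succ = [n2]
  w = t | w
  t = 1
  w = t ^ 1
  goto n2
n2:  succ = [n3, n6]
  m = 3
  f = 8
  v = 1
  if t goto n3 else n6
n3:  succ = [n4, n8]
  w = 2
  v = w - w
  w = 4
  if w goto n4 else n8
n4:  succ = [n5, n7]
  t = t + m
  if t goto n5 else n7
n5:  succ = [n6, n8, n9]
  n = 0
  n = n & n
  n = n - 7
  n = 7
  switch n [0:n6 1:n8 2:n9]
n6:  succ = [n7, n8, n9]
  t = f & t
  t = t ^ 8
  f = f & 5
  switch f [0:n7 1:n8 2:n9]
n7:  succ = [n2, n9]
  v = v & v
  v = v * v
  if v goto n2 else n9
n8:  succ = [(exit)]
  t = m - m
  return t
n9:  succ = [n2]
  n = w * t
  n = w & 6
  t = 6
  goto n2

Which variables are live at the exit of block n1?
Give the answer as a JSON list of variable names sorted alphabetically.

Block summaries:
  n0: {t,v,w} / ∅
  n1: {t,w} / {t,w}
  n2: {f,m,v} / {t}
  n3: {v,w} / ∅
  n4: {t} / {m,t}
  n5: {n} / ∅
  n6: {f,t} / {f,t}
  n7: {v} / {v}
  n8: {t} / {m}
  n9: {n,t} / {t,w}

Liveness:
  n0: in=∅ out={t,w}
  n1: in={t,w} out={t,w}
  n2: in={t,w} out={f,m,t,v,w}
  n3: in={f,m,t} out={f,m,t,v,w}
  n4: in={f,m,t,v,w} out={f,m,t,v,w}
  n5: in={f,m,t,v,w} out={f,m,t,v,w}
  n6: in={f,m,t,v,w} out={m,t,v,w}
  n7: in={t,v,w} out={t,w}
  n8: in={m} out=∅
  n9: in={t,w} out={t,w}

live-out(n1) = ["t", "w"]

Answer: ["t", "w"]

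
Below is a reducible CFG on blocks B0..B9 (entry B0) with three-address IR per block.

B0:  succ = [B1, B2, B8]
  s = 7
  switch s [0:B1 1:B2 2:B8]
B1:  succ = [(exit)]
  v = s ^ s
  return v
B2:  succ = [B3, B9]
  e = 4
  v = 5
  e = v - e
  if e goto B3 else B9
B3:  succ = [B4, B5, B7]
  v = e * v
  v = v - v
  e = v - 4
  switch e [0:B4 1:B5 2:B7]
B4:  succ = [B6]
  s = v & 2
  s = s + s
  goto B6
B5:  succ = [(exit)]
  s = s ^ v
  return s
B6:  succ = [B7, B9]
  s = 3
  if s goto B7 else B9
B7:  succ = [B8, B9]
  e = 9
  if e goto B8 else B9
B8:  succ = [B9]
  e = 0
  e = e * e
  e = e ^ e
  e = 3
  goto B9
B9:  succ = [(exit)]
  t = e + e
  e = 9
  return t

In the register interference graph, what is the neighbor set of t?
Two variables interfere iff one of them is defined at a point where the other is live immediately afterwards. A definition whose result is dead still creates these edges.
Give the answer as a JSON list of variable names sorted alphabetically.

Per-block:
  B0: {s} / ∅
  B1: {v} / {s}
  B2: {e,v} / ∅
  B3: {e,v} / {e,v}
  B4: {s} / {v}
  B5: {s} / {s,v}
  B6: {s} / ∅
  B7: {e} / ∅
  B8: {e} / ∅
  B9: {e,t} / {e}

Liveness:
  live B0: ∅→{s}
  live B1: {s}→∅
  live B2: {s}→{e,s,v}
  live B3: {e,s,v}→{e,s,v}
  live B4: {e,v}→{e}
  live B5: {s,v}→∅
  live B6: {e}→{e}
  live B7: ∅→{e}
  live B8: ∅→{e}
  live B9: {e}→∅

Interfere edges:
  e↔{s,t,v}
  s↔{e,v}
  t↔{e}
  v↔{e,s}

N(t) = ["e"]

Answer: ["e"]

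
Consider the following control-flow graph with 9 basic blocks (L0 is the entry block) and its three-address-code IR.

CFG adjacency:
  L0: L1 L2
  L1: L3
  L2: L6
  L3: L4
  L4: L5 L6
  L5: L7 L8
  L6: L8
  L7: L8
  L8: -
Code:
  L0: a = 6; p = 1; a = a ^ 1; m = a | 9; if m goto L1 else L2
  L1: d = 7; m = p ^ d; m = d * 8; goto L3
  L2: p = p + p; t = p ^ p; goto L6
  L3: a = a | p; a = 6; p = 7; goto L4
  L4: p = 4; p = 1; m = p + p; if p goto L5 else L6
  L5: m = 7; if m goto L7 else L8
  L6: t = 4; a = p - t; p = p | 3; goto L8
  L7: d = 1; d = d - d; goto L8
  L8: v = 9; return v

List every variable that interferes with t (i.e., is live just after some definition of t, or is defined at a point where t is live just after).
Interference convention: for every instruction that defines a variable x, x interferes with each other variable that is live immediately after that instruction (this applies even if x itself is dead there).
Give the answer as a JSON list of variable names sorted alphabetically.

def/use:
  L0 def {a,m,p} use ∅
  L1 def {d,m} use {p}
  L2 def {p,t} use {p}
  L3 def {a,p} use {a,p}
  L4 def {m,p} use ∅
  L5 def {m} use ∅
  L6 def {a,p,t} use {p}
  L7 def {d} use ∅
  L8 def {v} use ∅

Liveness:
  L0 li=∅ lo={a,p}
  L1 li={a,p} lo={a,p}
  L2 li={p} lo={p}
  L3 li={a,p} lo=∅
  L4 li=∅ lo={p}
  L5 li=∅ lo=∅
  L6 li={p} lo=∅
  L7 li=∅ lo=∅
  L8 li=∅ lo=∅

Interference:
  a — {d,m,p}
  d — {a,m,p}
  m — {a,d,p}
  p — {a,d,m,t}
  t — {p}
  v — ∅

N(t) = ["p"]

Answer: ["p"]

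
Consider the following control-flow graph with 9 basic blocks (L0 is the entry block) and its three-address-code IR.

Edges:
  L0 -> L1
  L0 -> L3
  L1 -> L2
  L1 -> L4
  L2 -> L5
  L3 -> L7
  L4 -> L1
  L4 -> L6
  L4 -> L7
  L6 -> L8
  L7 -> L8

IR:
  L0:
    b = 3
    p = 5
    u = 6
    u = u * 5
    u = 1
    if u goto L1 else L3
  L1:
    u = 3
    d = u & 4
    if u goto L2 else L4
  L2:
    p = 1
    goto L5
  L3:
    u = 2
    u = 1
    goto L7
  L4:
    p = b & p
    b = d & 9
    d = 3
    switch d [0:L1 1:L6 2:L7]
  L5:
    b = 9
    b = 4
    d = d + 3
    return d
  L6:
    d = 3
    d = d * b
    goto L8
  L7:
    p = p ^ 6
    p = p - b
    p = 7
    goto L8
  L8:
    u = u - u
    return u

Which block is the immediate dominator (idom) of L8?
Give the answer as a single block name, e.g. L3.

Answer: L0

Working:
idom tree: L1←L0 L2←L1 L3←L0 L4←L1 L5←L2 L6←L4 L7←L0 L8←L0
Dom at joins:
  L1: preds {L0,L4}: {L0} ∩ {L0,L1,L4} = {L0}; idom=L0
  L7: preds {L3,L4}: {L0,L3} ∩ {L0,L1,L4} = {L0}; idom=L0
  L8: preds {L6,L7}: {L0,L1,L4,L6} ∩ {L0,L7} = {L0}; idom=L0

idom(L8) = L0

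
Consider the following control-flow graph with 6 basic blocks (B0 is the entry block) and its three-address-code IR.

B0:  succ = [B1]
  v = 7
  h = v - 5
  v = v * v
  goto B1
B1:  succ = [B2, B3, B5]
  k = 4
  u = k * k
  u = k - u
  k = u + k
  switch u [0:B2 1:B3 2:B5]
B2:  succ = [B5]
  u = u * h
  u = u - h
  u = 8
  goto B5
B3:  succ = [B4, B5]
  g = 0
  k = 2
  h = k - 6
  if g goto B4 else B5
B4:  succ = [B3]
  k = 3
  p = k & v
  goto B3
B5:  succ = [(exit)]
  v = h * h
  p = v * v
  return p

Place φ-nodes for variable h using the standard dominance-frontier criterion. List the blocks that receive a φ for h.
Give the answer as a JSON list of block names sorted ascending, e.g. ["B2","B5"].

Answer: ["B3", "B5"]

Working:
idom tree: B1←B0 B2←B1 B3←B1 B4←B3 B5←B1
Dom∩ at merges:
  B3: preds {B1,B4}: {B0,B1} ∩ {B0,B1,B3,B4} = {B0,B1}; idom=B1
  B5: preds {B1,B2,B3}: {B0,B1} ∩ {B0,B1,B2} ∩ {B0,B1,B3} = {B0,B1}; idom=B1

Frontier:
  join B3 pred B1: · stop@B1
  join B3 pred B4: B4→B3 stop@B1
  join B5 pred B1: · stop@B1
  join B5 pred B2: B2 stop@B1
  join B5 pred B3: B3 stop@B1
  B0 → ∅
  B1 → ∅
  B2 → {B5}
  B3 → {B3,B5}
  B4 → {B3}
  B5 → ∅

φ for h: defs {B0,B3}
  DF⁺ = {B3,B5}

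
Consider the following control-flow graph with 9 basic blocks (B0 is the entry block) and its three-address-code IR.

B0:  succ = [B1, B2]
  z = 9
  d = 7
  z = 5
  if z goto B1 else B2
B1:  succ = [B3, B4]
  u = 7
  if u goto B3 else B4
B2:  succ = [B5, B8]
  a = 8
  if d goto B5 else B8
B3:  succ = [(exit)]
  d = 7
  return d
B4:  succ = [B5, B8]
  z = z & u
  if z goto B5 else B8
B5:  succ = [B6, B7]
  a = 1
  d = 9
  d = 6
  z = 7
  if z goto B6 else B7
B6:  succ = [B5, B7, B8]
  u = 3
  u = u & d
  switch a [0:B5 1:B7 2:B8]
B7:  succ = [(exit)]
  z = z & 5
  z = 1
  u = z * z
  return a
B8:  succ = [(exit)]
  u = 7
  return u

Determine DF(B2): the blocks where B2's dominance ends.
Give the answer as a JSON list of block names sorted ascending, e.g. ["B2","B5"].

Answer: ["B5", "B8"]

Derivation:
idom tree: B1←B0 B2←B0 B3←B1 B4←B1 B5←B0 B6←B5 B7←B5 B8←B0
Dom∩ at merges:
  B5: preds {B2,B4,B6}: {B0,B2} ∩ {B0,B1,B4} ∩ {B0,B5,B6} = {B0}; idom=B0
  B7: preds {B5,B6}: {B0,B5} ∩ {B0,B5,B6} = {B0,B5}; idom=B5
  B8: preds {B2,B4,B6}: {B0,B2} ∩ {B0,B1,B4} ∩ {B0,B5,B6} = {B0}; idom=B0

DF walk-up:
  B5←B2: walk B2 to B0
  B5←B4: walk B4→B1 to B0
  B5←B6: walk B6→B5 to B0
  B7←B5: walk · to B5
  B7←B6: walk B6 to B5
  B8←B2: walk B2 to B0
  B8←B4: walk B4→B1 to B0
  B8←B6: walk B6→B5 to B0
  B0: DF=∅
  B1: DF={B5,B8}
  B2: DF={B5,B8}
  B3: DF=∅
  B4: DF={B5,B8}
  B5: DF={B5,B8}
  B6: DF={B5,B7,B8}
  B7: DF=∅
  B8: DF=∅

DF(B2) = ["B5", "B8"]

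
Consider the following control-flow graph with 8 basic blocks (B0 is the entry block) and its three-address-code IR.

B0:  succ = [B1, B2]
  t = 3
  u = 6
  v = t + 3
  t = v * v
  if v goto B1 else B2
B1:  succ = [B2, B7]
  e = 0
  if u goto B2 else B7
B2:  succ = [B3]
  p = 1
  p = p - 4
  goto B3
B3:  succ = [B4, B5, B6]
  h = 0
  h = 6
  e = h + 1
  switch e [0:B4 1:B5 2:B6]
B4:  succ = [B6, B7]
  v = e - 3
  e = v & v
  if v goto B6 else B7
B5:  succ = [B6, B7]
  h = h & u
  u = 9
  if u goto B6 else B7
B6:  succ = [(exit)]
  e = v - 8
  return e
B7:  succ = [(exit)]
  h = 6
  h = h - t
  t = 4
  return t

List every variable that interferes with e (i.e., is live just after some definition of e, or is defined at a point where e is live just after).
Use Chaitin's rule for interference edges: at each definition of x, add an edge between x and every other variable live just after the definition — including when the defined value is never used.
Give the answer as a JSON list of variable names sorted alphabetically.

Answer: ["h", "t", "u", "v"]

Derivation:
Block summaries:
  B0 def {t,u,v} use ∅
  B1 def {e} use {u}
  B2 def {p} use ∅
  B3 def {e,h} use ∅
  B4 def {e,v} use {e}
  B5 def {h,u} use {h,u}
  B6 def {e} use {v}
  B7 def {h,t} use {t}

Liveness:
  B0 li=∅ lo={t,u,v}
  B1 li={t,u,v} lo={t,u,v}
  B2 li={t,u,v} lo={t,u,v}
  B3 li={t,u,v} lo={e,h,t,u,v}
  B4 li={e,t} lo={t,v}
  B5 li={h,t,u,v} lo={t,v}
  B6 li={v} lo=∅
  B7 li={t} lo=∅

Interfere edges:
  e↔{h,t,u,v}
  h↔{e,t,u,v}
  p↔{t,u,v}
  t↔{e,h,p,u,v}
  u↔{e,h,p,t,v}
  v↔{e,h,p,t,u}

N(e) = ["h", "t", "u", "v"]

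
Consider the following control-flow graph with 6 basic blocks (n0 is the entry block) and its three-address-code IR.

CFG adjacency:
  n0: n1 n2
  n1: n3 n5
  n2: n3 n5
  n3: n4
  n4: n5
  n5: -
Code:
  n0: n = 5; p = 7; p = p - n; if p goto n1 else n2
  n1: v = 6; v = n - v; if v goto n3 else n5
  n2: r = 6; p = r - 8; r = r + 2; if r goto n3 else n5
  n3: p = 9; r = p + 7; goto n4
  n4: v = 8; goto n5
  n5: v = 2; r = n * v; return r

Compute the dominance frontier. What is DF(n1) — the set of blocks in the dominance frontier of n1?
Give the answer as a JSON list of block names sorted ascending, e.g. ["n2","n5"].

idom tree: n1←n0 n2←n0 n3←n0 n4←n3 n5←n0
Dom at joins:
  n3: preds {n1,n2}: {n0,n1} ∩ {n0,n2} = {n0}; idom=n0
  n5: preds {n1,n2,n4}: {n0,n1} ∩ {n0,n2} ∩ {n0,n3,n4} = {n0}; idom=n0

DF walk-up:
  n3←n1: walk n1 to n0
  n3←n2: walk n2 to n0
  n5←n1: walk n1 to n0
  n5←n2: walk n2 to n0
  n5←n4: walk n4→n3 to n0
  n0: DF=∅
  n1: DF={n3,n5}
  n2: DF={n3,n5}
  n3: DF={n5}
  n4: DF={n5}
  n5: DF=∅

DF(n1) = ["n3", "n5"]

Answer: ["n3", "n5"]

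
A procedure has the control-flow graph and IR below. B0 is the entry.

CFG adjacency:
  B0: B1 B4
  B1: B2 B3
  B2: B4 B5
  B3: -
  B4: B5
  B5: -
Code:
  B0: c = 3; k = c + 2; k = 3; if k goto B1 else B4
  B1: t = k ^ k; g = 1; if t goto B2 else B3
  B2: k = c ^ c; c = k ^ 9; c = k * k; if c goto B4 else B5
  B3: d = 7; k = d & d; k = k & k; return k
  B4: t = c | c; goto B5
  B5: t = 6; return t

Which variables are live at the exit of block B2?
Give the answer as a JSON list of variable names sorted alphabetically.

Per-block:
  B0: {c,k} / ∅
  B1: {g,t} / {k}
  B2: {c,k} / {c}
  B3: {d,k} / ∅
  B4: {t} / {c}
  B5: {t} / ∅

Live sets:
  B0 li=∅ lo={c,k}
  B1 li={c,k} lo={c}
  B2 li={c} lo={c}
  B3 li=∅ lo=∅
  B4 li={c} lo=∅
  B5 li=∅ lo=∅

live-out(B2) = ["c"]

Answer: ["c"]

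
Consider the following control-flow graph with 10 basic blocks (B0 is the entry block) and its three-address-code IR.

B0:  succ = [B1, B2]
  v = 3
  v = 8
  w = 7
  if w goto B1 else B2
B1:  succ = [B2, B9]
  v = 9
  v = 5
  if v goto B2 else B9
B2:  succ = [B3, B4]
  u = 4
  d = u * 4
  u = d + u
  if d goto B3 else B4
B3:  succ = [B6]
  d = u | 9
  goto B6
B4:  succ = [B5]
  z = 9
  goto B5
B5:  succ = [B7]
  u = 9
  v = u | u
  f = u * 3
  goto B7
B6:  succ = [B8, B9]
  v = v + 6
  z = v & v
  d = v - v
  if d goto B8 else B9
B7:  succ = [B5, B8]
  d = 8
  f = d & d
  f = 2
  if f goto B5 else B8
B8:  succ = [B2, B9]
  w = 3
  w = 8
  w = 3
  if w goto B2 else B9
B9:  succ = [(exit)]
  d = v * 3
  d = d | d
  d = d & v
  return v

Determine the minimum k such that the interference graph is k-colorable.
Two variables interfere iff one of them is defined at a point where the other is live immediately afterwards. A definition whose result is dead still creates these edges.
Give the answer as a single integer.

def/use:
  B0 def {v,w} use ∅
  B1 def {v} use ∅
  B2 def {d,u} use ∅
  B3 def {d} use {u}
  B4 def {z} use ∅
  B5 def {f,u,v} use ∅
  B6 def {d,v,z} use {v}
  B7 def {d,f} use ∅
  B8 def {w} use ∅
  B9 def {d} use {v}

Backward fixpoint:
  live B0: ∅→{v}
  live B1: ∅→{v}
  live B2: {v}→{u,v}
  live B3: {u,v}→{v}
  live B4: ∅→∅
  live B5: ∅→{v}
  live B6: {v}→{v}
  live B7: {v}→{v}
  live B8: {v}→{v}
  live B9: {v}→∅

Conflict graph:
  d: {u,v}
  f: {v}
  u: {d,v}
  v: {d,f,u,w,z}
  w: {v}
  z: {v}

Chromatic number:
  clique {d,u,v} ⇒ need ≥ 3
  assign d→r1 f→r1 u→r2 v→r0 w→r1 z→r1 — no edge inside a register ⇒ χ ≤ 3
  χ = 3

Answer: 3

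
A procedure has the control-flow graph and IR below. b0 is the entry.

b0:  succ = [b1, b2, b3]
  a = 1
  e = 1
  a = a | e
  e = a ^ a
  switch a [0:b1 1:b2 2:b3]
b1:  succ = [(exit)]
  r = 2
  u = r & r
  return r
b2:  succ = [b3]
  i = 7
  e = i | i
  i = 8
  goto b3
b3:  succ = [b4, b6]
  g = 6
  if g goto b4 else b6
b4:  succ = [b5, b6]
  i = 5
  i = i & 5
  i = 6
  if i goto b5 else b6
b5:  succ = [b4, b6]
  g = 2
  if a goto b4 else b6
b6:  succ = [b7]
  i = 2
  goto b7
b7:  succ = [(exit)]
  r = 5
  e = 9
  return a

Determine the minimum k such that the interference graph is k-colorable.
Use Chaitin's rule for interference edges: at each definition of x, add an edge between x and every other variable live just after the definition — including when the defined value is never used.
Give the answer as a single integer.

Answer: 2

Analysis:
Per-block:
  b0: def={a,e} ue=∅
  b1: def={r,u} ue=∅
  b2: def={e,i} ue=∅
  b3: def={g} ue=∅
  b4: def={i} ue=∅
  b5: def={g} ue={a}
  b6: def={i} ue=∅
  b7: def={e,r} ue={a}

Live sets:
  b0 li=∅ lo={a}
  b1 li=∅ lo=∅
  b2 li={a} lo={a}
  b3 li={a} lo={a}
  b4 li={a} lo={a}
  b5 li={a} lo={a}
  b6 li={a} lo={a}
  b7 li={a} lo=∅

Interfere edges:
  a — {e,g,i,r}
  e — {a}
  g — {a}
  i — {a}
  r — {a,u}
  u — {r}

Chromatic number:
  {a,e} pairwise interfere (2-clique) ⇒ χ ≥ 2
  assign a→c0 e→c1 g→c1 i→c1 r→c1 u→c0 — no edge inside a register ⇒ χ ≤ 2
  χ = 2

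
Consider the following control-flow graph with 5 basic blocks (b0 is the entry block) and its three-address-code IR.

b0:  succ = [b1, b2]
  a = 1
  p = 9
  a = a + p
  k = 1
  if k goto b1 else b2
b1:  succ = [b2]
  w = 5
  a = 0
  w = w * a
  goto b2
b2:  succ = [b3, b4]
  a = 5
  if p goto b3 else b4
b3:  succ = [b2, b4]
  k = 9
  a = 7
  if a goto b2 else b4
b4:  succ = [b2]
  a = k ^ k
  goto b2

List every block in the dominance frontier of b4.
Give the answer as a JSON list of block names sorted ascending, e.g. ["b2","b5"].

Answer: ["b2"]

Derivation:
idom tree: b1←b0 b2←b0 b3←b2 b4←b2
Join-block Dom:
  b2: preds {b0,b1,b3,b4}: {b0} ∩ {b0,b1} ∩ {b0,b2,b3} ∩ {b0,b2,b4} = {b0}; idom=b0
  b4: preds {b2,b3}: {b0,b2} ∩ {b0,b2,b3} = {b0,b2}; idom=b2

DF walk-up:
  join b2 pred b0: · stop@b0
  join b2 pred b1: b1 stop@b0
  join b2 pred b3: b3→b2 stop@b0
  join b2 pred b4: b4→b2 stop@b0
  join b4 pred b2: · stop@b2
  join b4 pred b3: b3 stop@b2
  b0 → ∅
  b1 → {b2}
  b2 → {b2}
  b3 → {b2,b4}
  b4 → {b2}

DF(b4) = ["b2"]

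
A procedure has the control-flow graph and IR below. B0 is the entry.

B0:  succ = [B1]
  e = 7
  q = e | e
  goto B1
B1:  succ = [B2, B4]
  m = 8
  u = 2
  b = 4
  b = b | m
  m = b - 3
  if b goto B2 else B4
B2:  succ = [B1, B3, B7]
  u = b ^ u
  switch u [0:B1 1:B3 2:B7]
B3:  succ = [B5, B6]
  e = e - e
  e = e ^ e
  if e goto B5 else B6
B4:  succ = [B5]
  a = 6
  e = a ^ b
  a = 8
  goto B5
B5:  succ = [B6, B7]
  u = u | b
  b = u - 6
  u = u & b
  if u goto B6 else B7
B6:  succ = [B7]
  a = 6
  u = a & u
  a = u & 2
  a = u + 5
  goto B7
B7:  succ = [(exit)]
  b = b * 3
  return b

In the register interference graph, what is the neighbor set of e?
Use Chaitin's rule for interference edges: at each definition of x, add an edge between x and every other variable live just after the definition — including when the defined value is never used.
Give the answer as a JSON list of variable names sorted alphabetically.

Answer: ["b", "m", "q", "u"]

Derivation:
Per-block:
  B0 def {e,q} use ∅
  B1 def {b,m,u} use ∅
  B2 def {u} use {b,u}
  B3 def {e} use {e}
  B4 def {a,e} use {b}
  B5 def {b,u} use {b,u}
  B6 def {a,u} use {u}
  B7 def {b} use {b}

Backward fixpoint:
  live B0: ∅→{e}
  live B1: {e}→{b,e,u}
  live B2: {b,e,u}→{b,e,u}
  live B3: {b,e,u}→{b,u}
  live B4: {b,u}→{b,u}
  live B5: {b,u}→{b,u}
  live B6: {b,u}→{b}
  live B7: {b}→∅

Conflict graph:
  a: {b,u}
  b: {a,e,m,u}
  e: {b,m,q,u}
  m: {b,e,u}
  q: {e}
  u: {a,b,e,m}

N(e) = ["b", "m", "q", "u"]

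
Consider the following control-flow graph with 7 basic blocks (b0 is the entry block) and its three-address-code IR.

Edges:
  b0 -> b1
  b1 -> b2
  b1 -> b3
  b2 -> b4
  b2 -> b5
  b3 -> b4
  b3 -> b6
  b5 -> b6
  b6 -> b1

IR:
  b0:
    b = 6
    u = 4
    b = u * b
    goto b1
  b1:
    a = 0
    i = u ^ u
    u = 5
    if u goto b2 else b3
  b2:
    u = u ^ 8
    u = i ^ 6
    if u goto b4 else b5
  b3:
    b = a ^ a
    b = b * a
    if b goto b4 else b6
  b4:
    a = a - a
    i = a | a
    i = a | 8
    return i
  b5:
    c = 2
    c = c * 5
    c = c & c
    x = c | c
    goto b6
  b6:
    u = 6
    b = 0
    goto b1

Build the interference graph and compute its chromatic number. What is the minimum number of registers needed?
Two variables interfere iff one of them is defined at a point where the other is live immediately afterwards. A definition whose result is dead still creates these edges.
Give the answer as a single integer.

Per-block:
  b0: {b,u} / ∅
  b1: {a,i,u} / {u}
  b2: {u} / {i,u}
  b3: {b} / {a}
  b4: {a,i} / {a}
  b5: {c,x} / ∅
  b6: {b,u} / ∅

Backward fixpoint:
  b0: in=∅ out={u}
  b1: in={u} out={a,i,u}
  b2: in={a,i,u} out={a}
  b3: in={a} out={a}
  b4: in={a} out=∅
  b5: in=∅ out=∅
  b6: in=∅ out={u}

Conflict graph:
  a — {b,i,u}
  b — {a,u}
  c — ∅
  i — {a,u}
  u — {a,b,i}
  x — ∅

Chromatic number:
  lower bound: {a,b,u} mutually conflict ⇒ χ ≥ 3
  3-colouring: R0={a,c,x}  R1={u}  R2={b,i}
  χ = 3

Answer: 3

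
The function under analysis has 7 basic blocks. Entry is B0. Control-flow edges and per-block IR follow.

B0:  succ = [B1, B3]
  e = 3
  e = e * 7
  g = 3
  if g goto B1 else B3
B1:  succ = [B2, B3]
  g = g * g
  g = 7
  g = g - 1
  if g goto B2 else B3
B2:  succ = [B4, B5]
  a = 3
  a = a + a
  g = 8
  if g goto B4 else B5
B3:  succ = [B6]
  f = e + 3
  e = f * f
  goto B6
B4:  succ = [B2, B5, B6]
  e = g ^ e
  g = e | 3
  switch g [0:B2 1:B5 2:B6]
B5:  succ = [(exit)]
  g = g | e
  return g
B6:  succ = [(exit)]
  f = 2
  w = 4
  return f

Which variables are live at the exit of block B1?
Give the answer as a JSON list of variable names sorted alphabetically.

Answer: ["e"]

Working:
Per-block:
  B0 def {e,g} use ∅
  B1 def {g} use {g}
  B2 def {a,g} use ∅
  B3 def {e,f} use {e}
  B4 def {e,g} use {e,g}
  B5 def {g} use {e,g}
  B6 def {f,w} use ∅

Liveness:
  live B0: ∅→{e,g}
  live B1: {e,g}→{e}
  live B2: {e}→{e,g}
  live B3: {e}→∅
  live B4: {e,g}→{e,g}
  live B5: {e,g}→∅
  live B6: ∅→∅

live-out(B1) = ["e"]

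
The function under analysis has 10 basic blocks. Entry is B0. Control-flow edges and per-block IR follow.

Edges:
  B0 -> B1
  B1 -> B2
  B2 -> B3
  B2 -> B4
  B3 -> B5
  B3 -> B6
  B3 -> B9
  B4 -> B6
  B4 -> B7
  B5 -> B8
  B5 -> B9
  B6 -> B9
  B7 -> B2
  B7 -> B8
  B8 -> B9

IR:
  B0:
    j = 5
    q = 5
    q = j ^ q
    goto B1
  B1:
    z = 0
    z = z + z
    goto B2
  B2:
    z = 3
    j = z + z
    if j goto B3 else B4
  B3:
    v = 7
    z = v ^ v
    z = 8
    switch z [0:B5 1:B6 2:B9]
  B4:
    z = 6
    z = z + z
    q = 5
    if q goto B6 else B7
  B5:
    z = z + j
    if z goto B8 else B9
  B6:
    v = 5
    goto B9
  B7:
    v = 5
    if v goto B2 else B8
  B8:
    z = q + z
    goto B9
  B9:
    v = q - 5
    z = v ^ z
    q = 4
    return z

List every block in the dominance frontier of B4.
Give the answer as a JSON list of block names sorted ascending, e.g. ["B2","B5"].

idom tree: B1←B0 B2←B1 B3←B2 B4←B2 B5←B3 B6←B2 B7←B4 B8←B2 B9←B2
Dom∩ at merges:
  B2: preds {B1,B7}: {B0,B1} ∩ {B0,B1,B2,B4,B7} = {B0,B1}; idom=B1
  B6: preds {B3,B4}: {B0,B1,B2,B3} ∩ {B0,B1,B2,B4} = {B0,B1,B2}; idom=B2
  B8: preds {B5,B7}: {B0,B1,B2,B3,B5} ∩ {B0,B1,B2,B4,B7} = {B0,B1,B2}; idom=B2
  B9: preds {B3,B5,B6,B8}: {B0,B1,B2,B3} ∩ {B0,B1,B2,B3,B5} ∩ {B0,B1,B2,B6} ∩ {B0,B1,B2,B8} = {B0,B1,B2}; idom=B2

Frontier:
  join B2 pred B1: · stop@B1
  join B2 pred B7: B7→B4→B2 stop@B1
  join B6 pred B3: B3 stop@B2
  join B6 pred B4: B4 stop@B2
  join B8 pred B5: B5→B3 stop@B2
  join B8 pred B7: B7→B4 stop@B2
  join B9 pred B3: B3 stop@B2
  join B9 pred B5: B5→B3 stop@B2
  join B9 pred B6: B6 stop@B2
  join B9 pred B8: B8 stop@B2
  DF(B0)=∅
  DF(B1)=∅
  DF(B2)={B2}
  DF(B3)={B6,B8,B9}
  DF(B4)={B2,B6,B8}
  DF(B5)={B8,B9}
  DF(B6)={B9}
  DF(B7)={B2,B8}
  DF(B8)={B9}
  DF(B9)=∅

DF(B4) = ["B2", "B6", "B8"]

Answer: ["B2", "B6", "B8"]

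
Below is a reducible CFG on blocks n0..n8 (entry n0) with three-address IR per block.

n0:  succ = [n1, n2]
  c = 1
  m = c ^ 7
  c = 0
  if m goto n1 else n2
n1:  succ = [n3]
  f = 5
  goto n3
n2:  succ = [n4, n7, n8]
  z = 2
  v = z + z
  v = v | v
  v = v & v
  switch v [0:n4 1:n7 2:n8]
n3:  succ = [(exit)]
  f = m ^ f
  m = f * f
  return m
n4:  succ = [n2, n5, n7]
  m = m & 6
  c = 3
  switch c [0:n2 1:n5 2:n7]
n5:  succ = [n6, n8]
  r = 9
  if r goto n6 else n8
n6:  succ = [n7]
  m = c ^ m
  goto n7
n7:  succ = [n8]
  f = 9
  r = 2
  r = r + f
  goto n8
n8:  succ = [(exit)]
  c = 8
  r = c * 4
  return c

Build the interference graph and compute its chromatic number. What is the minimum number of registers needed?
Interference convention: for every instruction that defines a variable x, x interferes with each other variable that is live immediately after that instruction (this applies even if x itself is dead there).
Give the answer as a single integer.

Per-block:
  n0: {c,m} / ∅
  n1: {f} / ∅
  n2: {v,z} / ∅
  n3: {f,m} / {f,m}
  n4: {c,m} / {m}
  n5: {r} / ∅
  n6: {m} / {c,m}
  n7: {f,r} / ∅
  n8: {c,r} / ∅

Liveness:
  n0: in=∅ out={m}
  n1: in={m} out={f,m}
  n2: in={m} out={m}
  n3: in={f,m} out=∅
  n4: in={m} out={c,m}
  n5: in={c,m} out={c,m}
  n6: in={c,m} out=∅
  n7: in=∅ out=∅
  n8: in=∅ out=∅

Interfere edges:
  c — {m,r}
  f — {m,r}
  m — {c,f,r,v,z}
  r — {c,f,m}
  v — {m}
  z — {m}

Registers:
  lower bound: {c,m,r} mutually conflict ⇒ χ ≥ 3
  assign c→c2 f→c2 m→c0 r→c1 v→c1 z→c1 — no edge inside a register ⇒ χ ≤ 3
  χ = 3

Answer: 3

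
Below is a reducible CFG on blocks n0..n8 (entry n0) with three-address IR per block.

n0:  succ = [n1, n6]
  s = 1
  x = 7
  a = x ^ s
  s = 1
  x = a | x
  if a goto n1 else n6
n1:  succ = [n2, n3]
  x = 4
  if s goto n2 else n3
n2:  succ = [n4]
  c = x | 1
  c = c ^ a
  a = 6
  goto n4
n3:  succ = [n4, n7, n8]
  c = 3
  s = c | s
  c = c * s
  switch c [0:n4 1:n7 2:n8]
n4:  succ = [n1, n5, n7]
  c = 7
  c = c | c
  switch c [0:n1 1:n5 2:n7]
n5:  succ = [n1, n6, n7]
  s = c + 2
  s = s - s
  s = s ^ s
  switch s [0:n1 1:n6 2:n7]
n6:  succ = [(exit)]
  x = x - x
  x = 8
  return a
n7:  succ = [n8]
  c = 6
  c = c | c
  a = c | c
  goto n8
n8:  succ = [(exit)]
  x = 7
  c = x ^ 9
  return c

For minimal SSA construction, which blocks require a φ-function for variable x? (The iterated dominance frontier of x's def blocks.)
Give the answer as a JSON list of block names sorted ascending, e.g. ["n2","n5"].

idom tree: n1←n0 n2←n1 n3←n1 n4←n1 n5←n4 n6←n0 n7←n1 n8←n1
Dom at joins:
  n1: preds {n0,n4,n5}: {n0} ∩ {n0,n1,n4} ∩ {n0,n1,n4,n5} = {n0}; idom=n0
  n4: preds {n2,n3}: {n0,n1,n2} ∩ {n0,n1,n3} = {n0,n1}; idom=n1
  n6: preds {n0,n5}: {n0} ∩ {n0,n1,n4,n5} = {n0}; idom=n0
  n7: preds {n3,n4,n5}: {n0,n1,n3} ∩ {n0,n1,n4} ∩ {n0,n1,n4,n5} = {n0,n1}; idom=n1
  n8: preds {n3,n7}: {n0,n1,n3} ∩ {n0,n1,n7} = {n0,n1}; idom=n1

Frontier:
  join n1 pred n0: · stop@n0
  join n1 pred n4: n4→n1 stop@n0
  join n1 pred n5: n5→n4→n1 stop@n0
  join n4 pred n2: n2 stop@n1
  join n4 pred n3: n3 stop@n1
  join n6 pred n0: · stop@n0
  join n6 pred n5: n5→n4→n1 stop@n0
  join n7 pred n3: n3 stop@n1
  join n7 pred n4: n4 stop@n1
  join n7 pred n5: n5→n4 stop@n1
  join n8 pred n3: n3 stop@n1
  join n8 pred n7: n7 stop@n1
  n0 → ∅
  n1 → {n1,n6}
  n2 → {n4}
  n3 → {n4,n7,n8}
  n4 → {n1,n6,n7}
  n5 → {n1,n6,n7}
  n6 → ∅
  n7 → {n8}
  n8 → ∅

φ for x: defs {n0,n1,n6,n8}
  DF⁺ = {n1,n6}

Answer: ["n1", "n6"]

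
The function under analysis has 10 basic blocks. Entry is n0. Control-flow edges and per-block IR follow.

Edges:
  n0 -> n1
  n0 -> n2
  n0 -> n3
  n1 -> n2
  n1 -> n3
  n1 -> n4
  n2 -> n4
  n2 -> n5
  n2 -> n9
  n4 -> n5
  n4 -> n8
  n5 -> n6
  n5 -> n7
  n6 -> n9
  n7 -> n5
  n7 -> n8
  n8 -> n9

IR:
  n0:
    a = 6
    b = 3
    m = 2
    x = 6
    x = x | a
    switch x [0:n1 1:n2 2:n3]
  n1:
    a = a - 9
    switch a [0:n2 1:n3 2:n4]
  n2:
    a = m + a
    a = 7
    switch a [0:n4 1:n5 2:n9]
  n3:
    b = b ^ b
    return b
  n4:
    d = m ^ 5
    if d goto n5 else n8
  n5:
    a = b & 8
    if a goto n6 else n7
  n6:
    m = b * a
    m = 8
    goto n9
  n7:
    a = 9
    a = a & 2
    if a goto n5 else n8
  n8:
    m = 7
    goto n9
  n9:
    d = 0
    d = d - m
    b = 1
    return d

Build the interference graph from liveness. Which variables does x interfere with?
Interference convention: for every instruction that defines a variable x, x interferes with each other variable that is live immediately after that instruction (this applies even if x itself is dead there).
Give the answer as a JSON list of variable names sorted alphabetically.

Block summaries:
  n0: def={a,b,m,x} ue=∅
  n1: def={a} ue={a}
  n2: def={a} ue={a,m}
  n3: def={b} ue={b}
  n4: def={d} ue={m}
  n5: def={a} ue={b}
  n6: def={m} ue={a,b}
  n7: def={a} ue=∅
  n8: def={m} ue=∅
  n9: def={b,d} ue={m}

Live sets:
  n0: in=∅ out={a,b,m}
  n1: in={a,b,m} out={a,b,m}
  n2: in={a,b,m} out={b,m}
  n3: in={b} out=∅
  n4: in={b,m} out={b}
  n5: in={b} out={a,b}
  n6: in={a,b} out={m}
  n7: in={b} out={b}
  n8: in=∅ out={m}
  n9: in={m} out=∅

Interference:
  a↔{b,m,x}
  b↔{a,d,m,x}
  d↔{b,m}
  m↔{a,b,d,x}
  x↔{a,b,m}

N(x) = ["a", "b", "m"]

Answer: ["a", "b", "m"]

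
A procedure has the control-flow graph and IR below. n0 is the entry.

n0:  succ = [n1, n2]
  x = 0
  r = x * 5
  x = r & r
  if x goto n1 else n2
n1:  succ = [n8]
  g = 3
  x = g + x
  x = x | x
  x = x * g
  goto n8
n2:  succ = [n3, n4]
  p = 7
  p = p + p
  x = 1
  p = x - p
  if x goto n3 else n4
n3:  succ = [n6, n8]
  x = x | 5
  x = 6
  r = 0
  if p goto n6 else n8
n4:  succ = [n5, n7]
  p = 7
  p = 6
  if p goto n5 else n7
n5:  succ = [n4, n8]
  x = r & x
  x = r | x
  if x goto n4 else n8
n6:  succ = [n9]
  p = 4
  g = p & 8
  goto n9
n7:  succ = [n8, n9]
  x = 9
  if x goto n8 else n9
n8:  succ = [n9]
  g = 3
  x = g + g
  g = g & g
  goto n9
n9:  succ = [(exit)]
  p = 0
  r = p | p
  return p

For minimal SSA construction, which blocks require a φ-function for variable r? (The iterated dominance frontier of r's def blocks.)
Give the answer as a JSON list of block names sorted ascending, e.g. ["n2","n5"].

Answer: ["n8", "n9"]

Analysis:
idom tree: n1←n0 n2←n0 n3←n2 n4←n2 n5←n4 n6←n3 n7←n4 n8←n0 n9←n0
Dom at joins:
  n4: preds {n2,n5}: {n0,n2} ∩ {n0,n2,n4,n5} = {n0,n2}; idom=n2
  n8: preds {n1,n3,n5,n7}: {n0,n1} ∩ {n0,n2,n3} ∩ {n0,n2,n4,n5} ∩ {n0,n2,n4,n7} = {n0}; idom=n0
  n9: preds {n6,n7,n8}: {n0,n2,n3,n6} ∩ {n0,n2,n4,n7} ∩ {n0,n8} = {n0}; idom=n0

DF walk-up:
  n4←n2: walk · to n2
  n4←n5: walk n5→n4 to n2
  n8←n1: walk n1 to n0
  n8←n3: walk n3→n2 to n0
  n8←n5: walk n5→n4→n2 to n0
  n8←n7: walk n7→n4→n2 to n0
  n9←n6: walk n6→n3→n2 to n0
  n9←n7: walk n7→n4→n2 to n0
  n9←n8: walk n8 to n0
  DF(n0)=∅
  DF(n1)={n8}
  DF(n2)={n8,n9}
  DF(n3)={n8,n9}
  DF(n4)={n4,n8,n9}
  DF(n5)={n4,n8}
  DF(n6)={n9}
  DF(n7)={n8,n9}
  DF(n8)={n9}
  DF(n9)=∅

φ for r: defs {n0,n3,n9}
  DF⁺ = {n8,n9}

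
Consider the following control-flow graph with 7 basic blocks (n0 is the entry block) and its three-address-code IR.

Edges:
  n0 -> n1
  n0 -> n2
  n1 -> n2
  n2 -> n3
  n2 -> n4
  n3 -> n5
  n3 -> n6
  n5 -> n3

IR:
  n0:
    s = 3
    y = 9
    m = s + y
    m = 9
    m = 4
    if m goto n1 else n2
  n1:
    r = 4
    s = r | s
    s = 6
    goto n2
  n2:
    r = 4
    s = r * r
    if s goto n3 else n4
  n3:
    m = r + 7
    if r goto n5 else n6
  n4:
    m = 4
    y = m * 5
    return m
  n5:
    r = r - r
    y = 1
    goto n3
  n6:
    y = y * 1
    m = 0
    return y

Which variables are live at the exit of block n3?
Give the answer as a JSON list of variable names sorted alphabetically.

Answer: ["r", "y"]

Analysis:
Per-block:
  n0 def {m,s,y} use ∅
  n1 def {r,s} use {s}
  n2 def {r,s} use ∅
  n3 def {m} use {r}
  n4 def {m,y} use ∅
  n5 def {r,y} use {r}
  n6 def {m,y} use {y}

Backward fixpoint:
  n0: in=∅ out={s,y}
  n1: in={s,y} out={y}
  n2: in={y} out={r,y}
  n3: in={r,y} out={r,y}
  n4: in=∅ out=∅
  n5: in={r} out={r,y}
  n6: in={y} out=∅

live-out(n3) = ["r", "y"]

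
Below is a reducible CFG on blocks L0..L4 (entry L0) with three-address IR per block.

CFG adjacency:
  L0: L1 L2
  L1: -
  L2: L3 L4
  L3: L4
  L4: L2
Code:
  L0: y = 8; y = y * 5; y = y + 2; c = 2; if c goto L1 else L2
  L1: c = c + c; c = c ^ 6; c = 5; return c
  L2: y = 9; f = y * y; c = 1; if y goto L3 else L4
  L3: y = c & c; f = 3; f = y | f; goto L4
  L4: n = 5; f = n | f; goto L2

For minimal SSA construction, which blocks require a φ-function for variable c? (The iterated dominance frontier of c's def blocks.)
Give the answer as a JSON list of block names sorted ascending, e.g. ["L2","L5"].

Answer: ["L2"]

Working:
idom tree: L1←L0 L2←L0 L3←L2 L4←L2
Join-block Dom:
  L2: preds {L0,L4}: {L0} ∩ {L0,L2,L4} = {L0}; idom=L0
  L4: preds {L2,L3}: {L0,L2} ∩ {L0,L2,L3} = {L0,L2}; idom=L2

DF derivation:
  join L2 pred L0: · stop@L0
  join L2 pred L4: L4→L2 stop@L0
  join L4 pred L2: · stop@L2
  join L4 pred L3: L3 stop@L2
  DF(L0)=∅
  DF(L1)=∅
  DF(L2)={L2}
  DF(L3)={L4}
  DF(L4)={L2}

φ for c: defs {L0,L1,L2}
  DF⁺ = {L2}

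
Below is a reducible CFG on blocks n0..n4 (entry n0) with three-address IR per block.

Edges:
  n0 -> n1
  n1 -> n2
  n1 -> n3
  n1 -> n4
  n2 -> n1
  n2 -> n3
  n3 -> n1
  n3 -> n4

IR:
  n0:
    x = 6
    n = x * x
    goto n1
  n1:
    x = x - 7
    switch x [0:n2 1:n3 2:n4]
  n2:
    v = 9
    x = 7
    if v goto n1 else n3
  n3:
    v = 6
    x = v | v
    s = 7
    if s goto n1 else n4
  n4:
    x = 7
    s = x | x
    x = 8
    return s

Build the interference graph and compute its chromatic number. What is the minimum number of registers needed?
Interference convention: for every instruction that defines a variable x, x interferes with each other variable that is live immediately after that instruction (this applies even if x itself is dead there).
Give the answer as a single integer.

def/use:
  n0: def={n,x} ue=∅
  n1: def={x} ue={x}
  n2: def={v,x} ue=∅
  n3: def={s,v,x} ue=∅
  n4: def={s,x} ue=∅

Live sets:
  n0: in=∅ out={x}
  n1: in={x} out=∅
  n2: in=∅ out={x}
  n3: in=∅ out={x}
  n4: in=∅ out=∅

Interference:
  n↔{x}
  s↔{x}
  v↔{x}
  x↔{n,s,v}

Colouring:
  {n,x} pairwise interfere (2-clique) ⇒ χ ≥ 2
  assign n→c1 s→c1 v→c1 x→c0 — no edge inside a register ⇒ χ ≤ 2
  χ = 2

Answer: 2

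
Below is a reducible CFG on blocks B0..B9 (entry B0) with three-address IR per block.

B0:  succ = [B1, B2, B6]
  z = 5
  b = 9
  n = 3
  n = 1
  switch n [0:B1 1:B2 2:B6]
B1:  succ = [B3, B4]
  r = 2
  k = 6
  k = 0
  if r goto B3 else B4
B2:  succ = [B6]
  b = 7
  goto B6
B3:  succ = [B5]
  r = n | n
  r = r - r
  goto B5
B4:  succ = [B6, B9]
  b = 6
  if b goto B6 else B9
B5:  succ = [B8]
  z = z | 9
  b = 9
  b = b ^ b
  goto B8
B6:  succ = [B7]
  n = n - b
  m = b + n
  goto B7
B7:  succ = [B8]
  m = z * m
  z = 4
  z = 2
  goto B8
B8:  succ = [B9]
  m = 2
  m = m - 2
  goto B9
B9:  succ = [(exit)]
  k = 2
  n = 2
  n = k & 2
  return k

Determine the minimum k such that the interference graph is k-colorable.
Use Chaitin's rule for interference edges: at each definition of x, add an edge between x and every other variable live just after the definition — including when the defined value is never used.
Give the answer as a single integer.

Answer: 4

Analysis:
Block summaries:
  B0 def {b,n,z} use ∅
  B1 def {k,r} use ∅
  B2 def {b} use ∅
  B3 def {r} use {n}
  B4 def {b} use ∅
  B5 def {b,z} use {z}
  B6 def {m,n} use {b,n}
  B7 def {m,z} use {m,z}
  B8 def {m} use ∅
  B9 def {k,n} use ∅

Liveness:
  B0 li=∅ lo={b,n,z}
  B1 li={n,z} lo={n,z}
  B2 li={n,z} lo={b,n,z}
  B3 li={n,z} lo={z}
  B4 li={n,z} lo={b,n,z}
  B5 li={z} lo=∅
  B6 li={b,n,z} lo={m,z}
  B7 li={m,z} lo=∅
  B8 li=∅ lo=∅
  B9 li=∅ lo=∅

Interference:
  b — {n,z}
  k — {n,r,z}
  m — {z}
  n — {b,k,r,z}
  r — {k,n,z}
  z — {b,k,m,n,r}

Colouring:
  lower bound: {k,n,r,z} mutually conflict ⇒ χ ≥ 4
  4-colouring: c0={z}  c1={m,n}  c2={b,k}  c3={r}
  χ = 4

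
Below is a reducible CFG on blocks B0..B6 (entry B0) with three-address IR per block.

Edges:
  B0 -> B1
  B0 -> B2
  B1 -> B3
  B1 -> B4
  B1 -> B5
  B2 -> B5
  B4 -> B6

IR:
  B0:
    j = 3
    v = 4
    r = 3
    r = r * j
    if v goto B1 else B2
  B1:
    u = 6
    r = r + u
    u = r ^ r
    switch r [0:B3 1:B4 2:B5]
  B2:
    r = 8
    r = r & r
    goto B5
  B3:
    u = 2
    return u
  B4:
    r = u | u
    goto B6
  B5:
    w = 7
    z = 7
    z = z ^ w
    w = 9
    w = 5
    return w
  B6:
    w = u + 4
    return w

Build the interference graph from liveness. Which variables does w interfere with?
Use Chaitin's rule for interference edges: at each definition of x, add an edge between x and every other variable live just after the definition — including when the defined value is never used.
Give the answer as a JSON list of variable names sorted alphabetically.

def/use:
  B0 def {j,r,v} use ∅
  B1 def {r,u} use {r}
  B2 def {r} use ∅
  B3 def {u} use ∅
  B4 def {r} use {u}
  B5 def {w,z} use ∅
  B6 def {w} use {u}

Backward fixpoint:
  B0 li=∅ lo={r}
  B1 li={r} lo={u}
  B2 li=∅ lo=∅
  B3 li=∅ lo=∅
  B4 li={u} lo={u}
  B5 li=∅ lo=∅
  B6 li={u} lo=∅

Interfere edges:
  j — {r,v}
  r — {j,u,v}
  u — {r}
  v — {j,r}
  w — {z}
  z — {w}

N(w) = ["z"]

Answer: ["z"]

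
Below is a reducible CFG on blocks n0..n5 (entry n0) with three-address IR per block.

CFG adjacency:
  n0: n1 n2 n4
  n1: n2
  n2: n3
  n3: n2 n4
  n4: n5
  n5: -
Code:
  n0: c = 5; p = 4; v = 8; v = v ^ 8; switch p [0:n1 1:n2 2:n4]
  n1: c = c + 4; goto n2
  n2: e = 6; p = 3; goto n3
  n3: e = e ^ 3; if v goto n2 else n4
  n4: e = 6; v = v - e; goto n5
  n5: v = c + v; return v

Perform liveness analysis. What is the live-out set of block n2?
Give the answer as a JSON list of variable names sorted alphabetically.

Answer: ["c", "e", "v"]

Analysis:
Block summaries:
  n0 def {c,p,v} use ∅
  n1 def {c} use {c}
  n2 def {e,p} use ∅
  n3 def {e} use {e,v}
  n4 def {e,v} use {v}
  n5 def {v} use {c,v}

Live sets:
  n0: in=∅ out={c,v}
  n1: in={c,v} out={c,v}
  n2: in={c,v} out={c,e,v}
  n3: in={c,e,v} out={c,v}
  n4: in={c,v} out={c,v}
  n5: in={c,v} out=∅

live-out(n2) = ["c", "e", "v"]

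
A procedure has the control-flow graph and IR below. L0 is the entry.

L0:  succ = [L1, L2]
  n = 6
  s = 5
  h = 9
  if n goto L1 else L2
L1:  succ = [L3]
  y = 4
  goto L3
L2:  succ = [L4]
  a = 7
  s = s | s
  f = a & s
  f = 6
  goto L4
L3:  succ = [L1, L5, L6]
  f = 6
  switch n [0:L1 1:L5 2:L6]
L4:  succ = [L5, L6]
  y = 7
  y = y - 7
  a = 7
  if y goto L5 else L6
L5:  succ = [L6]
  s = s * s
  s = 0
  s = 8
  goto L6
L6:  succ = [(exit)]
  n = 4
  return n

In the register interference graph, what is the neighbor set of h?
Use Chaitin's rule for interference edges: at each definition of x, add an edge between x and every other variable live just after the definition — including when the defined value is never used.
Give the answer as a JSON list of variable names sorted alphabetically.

Answer: ["n", "s"]

Working:
Per-block:
  L0: {h,n,s} / ∅
  L1: {y} / ∅
  L2: {a,f,s} / {s}
  L3: {f} / {n}
  L4: {a,y} / ∅
  L5: {s} / {s}
  L6: {n} / ∅

Liveness:
  L0 li=∅ lo={n,s}
  L1 li={n,s} lo={n,s}
  L2 li={s} lo={s}
  L3 li={n,s} lo={n,s}
  L4 li={s} lo={s}
  L5 li={s} lo=∅
  L6 li=∅ lo=∅

Conflict graph:
  a: {s,y}
  f: {n,s}
  h: {n,s}
  n: {f,h,s,y}
  s: {a,f,h,n,y}
  y: {a,n,s}

N(h) = ["n", "s"]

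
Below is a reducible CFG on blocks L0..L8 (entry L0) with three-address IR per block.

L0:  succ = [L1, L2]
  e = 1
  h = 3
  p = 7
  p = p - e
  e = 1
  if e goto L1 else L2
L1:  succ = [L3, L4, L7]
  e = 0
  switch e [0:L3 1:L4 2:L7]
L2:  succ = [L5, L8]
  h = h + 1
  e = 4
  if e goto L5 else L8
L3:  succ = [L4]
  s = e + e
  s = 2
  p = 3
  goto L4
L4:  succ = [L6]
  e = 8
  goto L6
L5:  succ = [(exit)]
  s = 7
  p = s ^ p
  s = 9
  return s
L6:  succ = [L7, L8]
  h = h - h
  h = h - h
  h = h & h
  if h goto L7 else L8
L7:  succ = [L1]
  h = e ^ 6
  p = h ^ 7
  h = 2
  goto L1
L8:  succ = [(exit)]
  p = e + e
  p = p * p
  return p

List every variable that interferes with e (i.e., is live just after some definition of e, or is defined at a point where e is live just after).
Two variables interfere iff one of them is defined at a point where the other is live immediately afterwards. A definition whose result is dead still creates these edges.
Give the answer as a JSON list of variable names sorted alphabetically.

Answer: ["h", "p"]

Working:
def/use:
  L0 def {e,h,p} use ∅
  L1 def {e} use ∅
  L2 def {e,h} use {h}
  L3 def {p,s} use {e}
  L4 def {e} use ∅
  L5 def {p,s} use {p}
  L6 def {h} use {h}
  L7 def {h,p} use {e}
  L8 def {p} use {e}

Liveness:
  L0 li=∅ lo={h,p}
  L1 li={h} lo={e,h}
  L2 li={h,p} lo={e,p}
  L3 li={e,h} lo={h}
  L4 li={h} lo={e,h}
  L5 li={p} lo=∅
  L6 li={e,h} lo={e}
  L7 li={e} lo={h}
  L8 li={e} lo=∅

Interfere edges:
  e↔{h,p}
  h↔{e,p,s}
  p↔{e,h,s}
  s↔{h,p}

N(e) = ["h", "p"]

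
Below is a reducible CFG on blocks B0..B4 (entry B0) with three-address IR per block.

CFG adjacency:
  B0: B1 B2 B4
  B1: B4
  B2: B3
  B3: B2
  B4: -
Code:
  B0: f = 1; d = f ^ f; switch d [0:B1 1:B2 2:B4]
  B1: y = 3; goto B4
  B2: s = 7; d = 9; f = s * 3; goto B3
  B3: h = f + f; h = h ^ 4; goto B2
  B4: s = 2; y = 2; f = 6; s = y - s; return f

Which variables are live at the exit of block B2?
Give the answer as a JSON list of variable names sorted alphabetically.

Answer: ["f"]

Derivation:
Per-block:
  B0: {d,f} / ∅
  B1: {y} / ∅
  B2: {d,f,s} / ∅
  B3: {h} / {f}
  B4: {f,s,y} / ∅

Liveness:
  live B0: ∅→∅
  live B1: ∅→∅
  live B2: ∅→{f}
  live B3: {f}→∅
  live B4: ∅→∅

live-out(B2) = ["f"]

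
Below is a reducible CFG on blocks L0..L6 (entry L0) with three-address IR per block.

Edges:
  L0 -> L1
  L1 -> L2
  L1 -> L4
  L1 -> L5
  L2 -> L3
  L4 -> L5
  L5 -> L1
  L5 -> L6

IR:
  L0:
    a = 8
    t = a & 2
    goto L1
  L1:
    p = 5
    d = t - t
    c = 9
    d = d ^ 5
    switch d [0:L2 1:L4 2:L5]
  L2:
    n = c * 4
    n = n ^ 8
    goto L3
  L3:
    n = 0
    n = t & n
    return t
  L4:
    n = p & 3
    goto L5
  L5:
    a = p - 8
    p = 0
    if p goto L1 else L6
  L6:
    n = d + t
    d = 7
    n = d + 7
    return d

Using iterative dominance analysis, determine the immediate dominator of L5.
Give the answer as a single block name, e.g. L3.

idom tree: L1←L0 L2←L1 L3←L2 L4←L1 L5←L1 L6←L5
Dom∩ at merges:
  L1: preds {L0,L5}: {L0} ∩ {L0,L1,L5} = {L0}; idom=L0
  L5: preds {L1,L4}: {L0,L1} ∩ {L0,L1,L4} = {L0,L1}; idom=L1

idom(L5) = L1

Answer: L1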